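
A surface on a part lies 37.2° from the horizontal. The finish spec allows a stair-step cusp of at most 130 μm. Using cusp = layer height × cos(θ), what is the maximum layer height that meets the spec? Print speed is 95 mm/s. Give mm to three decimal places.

0.163 mm

Layer height = cusp / cos(37.2°) = 0.13 / 0.7965 = 0.163 mm.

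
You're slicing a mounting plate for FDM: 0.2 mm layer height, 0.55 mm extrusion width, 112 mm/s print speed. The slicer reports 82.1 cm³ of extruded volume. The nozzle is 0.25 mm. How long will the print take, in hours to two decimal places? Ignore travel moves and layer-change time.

1.85 hours

Line area: 0.2 × 0.55 → 0.11 mm².
Total extruded path = 82100/0.11 = 746363.6 mm.
Time extruding = 746363.6 / 112, so 6664 s.
In the requested units: 6664 s = 1.85 hours.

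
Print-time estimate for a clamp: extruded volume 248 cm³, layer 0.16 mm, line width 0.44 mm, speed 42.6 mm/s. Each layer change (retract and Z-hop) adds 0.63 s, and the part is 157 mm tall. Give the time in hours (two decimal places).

23.14 hours

Bead cross-section = 0.16 × 0.44, so 0.0704 mm².
Toolpath length = 248 cm³ / 0.0704 mm² = 248000 / 0.0704 = 3522727.3 mm.
Print-move time = 3522727.3 / 42.6, so 82693.1 s.
Layers = ⌈157/0.16⌉ = 982.
Non-print overhead = 982 × 0.63, so 618.66 s.
Altogether 82693.1 + 618.66 = 83311.76 s, i.e. 23.14 hours.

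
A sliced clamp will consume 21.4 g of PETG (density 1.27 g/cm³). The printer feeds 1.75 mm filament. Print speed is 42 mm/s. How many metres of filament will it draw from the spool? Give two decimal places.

Extruded volume: 21.4/1.27 = 16.8504 cm³ (16850.4 mm³).
Cross-section of 1.75 mm filament: π·(1.75/2)² = 2.4053 mm².
L = V/A = 16850.4/2.4053 = 7005.53 mm → 7.01 m.

7.01 m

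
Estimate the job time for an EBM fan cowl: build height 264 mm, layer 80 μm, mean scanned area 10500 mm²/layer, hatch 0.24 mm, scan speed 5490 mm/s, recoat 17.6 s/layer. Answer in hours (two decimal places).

Number of layers: 264 / 0.08 → 3300 (rounded up).
Per-layer scan distance = 10500 / 0.24, so 43750 mm.
Per-layer scan time = 43750 / 5490 = 7.969 s.
Per-layer time: 7.969 + 17.6 → 25.569 s.
Build time = 3300 × 25.569 = 84377.7 s = 23.44 hours.

23.44 hours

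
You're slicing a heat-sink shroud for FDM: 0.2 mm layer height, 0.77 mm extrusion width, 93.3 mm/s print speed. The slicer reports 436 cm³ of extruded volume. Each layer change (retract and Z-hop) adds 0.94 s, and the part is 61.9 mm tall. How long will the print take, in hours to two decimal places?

Bead cross-section: 0.2 × 0.77 → 0.154 mm².
Total extruded path = 436000/0.154 = 2831168.8 mm.
Time extruding: 2831168.8 / 93.3 → 30344.8 s.
Layers = ⌈61.9/0.2⌉ = 310.
Non-print overhead = 310 × 0.94 = 291.4 s.
Total = 30344.8 + 291.4 = 30636.2 s = 8.51 hours.

8.51 hours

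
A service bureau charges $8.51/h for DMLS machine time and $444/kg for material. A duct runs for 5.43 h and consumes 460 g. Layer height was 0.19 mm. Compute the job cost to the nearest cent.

$250.45

Machine cost = 8.51 × 5.43, so $46.2093.
Feedstock cost: 444 × 460/1000 → $204.24.
Total = 46.2093 + 204.24 = 250.4493 ≈ $250.45.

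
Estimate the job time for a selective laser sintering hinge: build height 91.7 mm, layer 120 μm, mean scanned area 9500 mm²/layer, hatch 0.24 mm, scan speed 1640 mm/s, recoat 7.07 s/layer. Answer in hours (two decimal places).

Layer count = ceil(91.7 / 0.12) = 765.
Hatch length per layer: 9500 / 0.24 → 39583.3 mm.
Per-layer scan time = 39583.3 / 1640, so 24.1362 s.
Layer cycle = 24.1362 + 7.07 = 31.2062 s.
765 layers × 31.2062 s/layer = 23872.743 s, i.e. 6.63 hours.

6.63 hours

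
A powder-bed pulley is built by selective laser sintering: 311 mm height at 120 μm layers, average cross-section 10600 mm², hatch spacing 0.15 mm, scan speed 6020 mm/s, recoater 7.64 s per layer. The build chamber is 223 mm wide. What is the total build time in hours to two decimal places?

Number of layers: 311 / 0.12 → 2592 (rounded up).
Per-layer scan distance = 10600 / 0.15, so 70666.7 mm.
Scan time per layer = 70666.7 / 6020, so 11.7387 s.
Time per layer = 11.7387 + 7.64 = 19.3787 s.
Build time = 2592 × 19.3787 = 50229.5904 s = 13.95 hours.

13.95 hours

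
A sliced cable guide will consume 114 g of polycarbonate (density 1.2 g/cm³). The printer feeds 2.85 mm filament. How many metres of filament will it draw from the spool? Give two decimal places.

Volume = 114 g / 1.2 g·cm⁻³ = 95 cm³ = 95000 mm³.
A = π r² = π × 1.425² = 6.3794 mm².
L = V/A = 95000/6.3794 = 14891.68 mm → 14.89 m.

14.89 m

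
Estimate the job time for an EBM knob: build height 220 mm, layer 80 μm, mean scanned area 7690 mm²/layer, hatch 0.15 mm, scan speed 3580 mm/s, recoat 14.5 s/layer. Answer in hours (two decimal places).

Number of layers: 220 / 0.08 → 2750 (rounded up).
Per-layer scan distance: 7690 / 0.15 → 51266.7 mm.
Scan time per layer: 51266.7 / 3580 → 14.3203 s.
Time per layer = 14.3203 + 14.5, so 28.8203 s.
Total: 2750 × 28.8203 s = 79255.825 s → 22.02 hours.

22.02 hours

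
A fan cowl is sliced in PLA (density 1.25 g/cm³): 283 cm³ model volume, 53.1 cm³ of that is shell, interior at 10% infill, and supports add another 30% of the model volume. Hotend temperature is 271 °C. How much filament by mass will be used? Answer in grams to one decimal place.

201.2 g

Interior volume = 283 − 53.1, so 229.9 cm³.
Infill deposited: 0.10 × 229.9 → 22.99 cm³.
Support = 0.30 × 283 = 84.9 cm³.
Total printed volume = 53.1 + 22.99 + 84.9 = 160.99 cm³.
Mass = 160.99 × 1.25, so 201.2375 g.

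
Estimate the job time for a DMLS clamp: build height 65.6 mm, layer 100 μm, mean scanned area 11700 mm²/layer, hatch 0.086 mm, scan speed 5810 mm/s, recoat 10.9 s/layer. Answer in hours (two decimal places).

6.25 hours

Number of layers: 65.6 / 0.1 → 656 (rounded up).
Per-layer scan distance = 11700 / 0.086, so 136046.5 mm.
Scan time per layer: 136046.5 / 5810 → 23.4159 s.
Layer cycle = 23.4159 + 10.9 = 34.3159 s.
Total: 656 × 34.3159 s = 22511.2304 s → 6.25 hours.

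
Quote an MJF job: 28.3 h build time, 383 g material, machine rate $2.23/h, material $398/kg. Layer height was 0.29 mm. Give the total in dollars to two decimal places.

Machine-time cost = 2.23 × 28.3 = $63.109.
Feedstock cost = 398 × 383/1000, so $152.434.
Total = 63.109 + 152.434 = 215.543 ≈ $215.54.

$215.54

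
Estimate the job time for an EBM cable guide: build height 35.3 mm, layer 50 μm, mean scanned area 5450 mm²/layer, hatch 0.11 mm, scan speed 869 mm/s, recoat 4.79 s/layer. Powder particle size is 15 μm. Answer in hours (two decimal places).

Layers = ⌈35.3/0.05⌉ = 706.
Scan path per layer = 5450 / 0.11, so 49545.5 mm.
Per-layer scan time = 49545.5 / 869, so 57.0144 s.
Time per layer = 57.0144 + 4.79, so 61.8044 s.
706 layers × 61.8044 s/layer = 43633.9064 s, i.e. 12.12 hours.

12.12 hours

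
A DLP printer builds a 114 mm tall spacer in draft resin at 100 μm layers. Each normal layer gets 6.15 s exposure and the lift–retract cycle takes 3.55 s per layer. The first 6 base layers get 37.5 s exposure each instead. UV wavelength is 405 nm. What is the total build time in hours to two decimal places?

Layers = ⌈114/0.1⌉ = 1140.
Burn-in layers = 6 × (37.5 + 3.55) = 246.3 s.
Normal layers = 1134 × (6.15 + 3.55) = 10999.8 s.
Sum: 246.3 + 10999.8 = 11246.1 s → 3.12 hours.

3.12 hours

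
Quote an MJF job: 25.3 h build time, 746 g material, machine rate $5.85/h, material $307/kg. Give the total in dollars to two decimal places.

$377.03

Time charge: 5.85 × 25.3 → $148.005.
Material charge = 307 × 746/1000 = $229.022.
Job cost: 148.005 + 229.022 = 377.027 ≈ $377.03.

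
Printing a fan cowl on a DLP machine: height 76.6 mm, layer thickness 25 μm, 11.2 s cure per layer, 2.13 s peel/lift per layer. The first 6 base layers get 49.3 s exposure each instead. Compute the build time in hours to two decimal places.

11.41 hours

Layers = ⌈76.6/0.025⌉ = 3064.
Base layers = 6 × (49.3 + 2.13) = 308.58 s.
Regular layers = 3058 × (11.2 + 2.13) = 40763.14 s.
Sum: 308.58 + 40763.14 = 41071.72 s → 11.41 hours.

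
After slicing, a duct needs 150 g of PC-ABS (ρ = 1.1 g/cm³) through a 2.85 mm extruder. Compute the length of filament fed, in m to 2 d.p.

Volume = 150 g / 1.1 g·cm⁻³ = 136.3636 cm³ = 136363.6 mm³.
Filament cross-section = π × (2.85/2)² = 6.3794 mm².
Length = 136363.6 / 6.3794 = 21375.62 mm = 21.38 m.

21.38 m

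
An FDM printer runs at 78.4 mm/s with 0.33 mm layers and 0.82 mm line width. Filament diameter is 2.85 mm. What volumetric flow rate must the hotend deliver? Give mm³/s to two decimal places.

A = 0.33 × 0.82, so 0.2706 mm².
Volumetric flow = 78.4 × 0.2706 = 21.22 mm³/s.

21.22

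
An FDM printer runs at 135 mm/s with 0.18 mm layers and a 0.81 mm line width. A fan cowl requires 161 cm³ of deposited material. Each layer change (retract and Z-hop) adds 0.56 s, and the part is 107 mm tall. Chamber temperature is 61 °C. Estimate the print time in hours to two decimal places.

2.36 hours

Bead cross-section = 0.18 × 0.81, so 0.1458 mm².
Path length: 161000 mm³ / 0.1458 mm² → 1104252.4 mm.
Print-move time: 1104252.4 / 135 → 8179.6 s.
Number of layers: 107 / 0.18 → 595 (rounded up).
Non-print overhead = 595 × 0.56, so 333.2 s.
Total = 8179.6 + 333.2 = 8512.8 s = 2.36 hours.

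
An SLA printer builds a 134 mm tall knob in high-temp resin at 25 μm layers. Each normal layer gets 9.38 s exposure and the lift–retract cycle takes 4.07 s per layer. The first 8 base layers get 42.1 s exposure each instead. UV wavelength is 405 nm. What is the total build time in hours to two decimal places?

20.10 hours

Layers = ⌈134/0.025⌉ = 5360.
Base layers = 8 × (42.1 + 4.07) = 369.36 s.
Regular layers: 5352 × (9.38 + 4.07) → 71984.4 s.
Total = 369.36 + 71984.4 = 72353.76 s = 20.10 hours.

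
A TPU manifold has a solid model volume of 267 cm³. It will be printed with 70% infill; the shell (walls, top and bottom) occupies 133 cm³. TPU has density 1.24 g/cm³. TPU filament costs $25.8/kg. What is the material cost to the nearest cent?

Volume inside the shell: 267 − 133 → 134 cm³.
Infill volume = 0.70 × 134, so 93.8 cm³.
Total extruded = 133 + 93.8 = 226.8 cm³.
Mass: 226.8 × 1.24 → 281.232 g.
At $25.8/kg: 281.232/1000 × 25.8 = $7.26.

$7.26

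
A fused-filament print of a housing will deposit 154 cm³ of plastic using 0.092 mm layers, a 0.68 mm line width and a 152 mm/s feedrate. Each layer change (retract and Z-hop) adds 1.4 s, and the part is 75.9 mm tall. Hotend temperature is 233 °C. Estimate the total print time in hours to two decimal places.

Extrusion cross-section: 0.092 × 0.68 → 0.06256 mm².
Path length: 154000 mm³ / 0.06256 mm² → 2461636.8 mm.
Time extruding = 2461636.8 / 152, so 16195 s.
Number of layers: 75.9 / 0.092 → 825 (rounded up).
Non-print overhead = 825 × 1.4 = 1155 s.
Total = 16195 + 1155 = 17350 s = 4.82 hours.

4.82 hours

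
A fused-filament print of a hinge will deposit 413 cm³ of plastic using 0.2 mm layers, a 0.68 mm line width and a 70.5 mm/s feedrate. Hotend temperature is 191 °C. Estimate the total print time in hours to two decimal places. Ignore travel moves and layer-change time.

Bead cross-section = 0.2 × 0.68 = 0.136 mm².
Path length: 413000 mm³ / 0.136 mm² → 3036764.7 mm.
Print-move time: 3036764.7 / 70.5 → 43074.7 s.
Converting: 43074.7 s = 11.97 hours.

11.97 hours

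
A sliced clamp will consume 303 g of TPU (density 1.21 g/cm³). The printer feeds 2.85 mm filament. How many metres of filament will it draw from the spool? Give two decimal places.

39.25 m

Extruded volume: 303/1.21 = 250.4132 cm³ (250413.2 mm³).
A = π r² = π × 1.425² = 6.3794 mm².
L = V/A = 250413.2/6.3794 = 39253.41 mm → 39.25 m.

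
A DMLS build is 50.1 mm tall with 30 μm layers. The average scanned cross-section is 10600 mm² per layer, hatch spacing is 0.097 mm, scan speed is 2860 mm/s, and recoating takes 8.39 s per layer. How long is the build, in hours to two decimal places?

Layer count = ceil(50.1 / 0.03) = 1670.
Scan path per layer: 10600 / 0.097 → 109278.4 mm.
Laser time per layer = 109278.4 / 2860, so 38.2092 s.
Per-layer time: 38.2092 + 8.39 → 46.5992 s.
1670 layers × 46.5992 s/layer = 77820.664 s, i.e. 21.62 hours.

21.62 hours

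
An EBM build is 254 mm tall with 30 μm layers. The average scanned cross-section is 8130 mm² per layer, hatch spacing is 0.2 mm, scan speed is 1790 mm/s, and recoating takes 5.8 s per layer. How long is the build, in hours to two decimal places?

Number of layers: 254 / 0.03 → 8467 (rounded up).
Hatch length per layer: 8130 / 0.2 → 40650 mm.
Per-layer scan time = 40650 / 1790 = 22.7095 s.
Time per layer = 22.7095 + 5.8 = 28.5095 s.
Total: 8467 × 28.5095 s = 241389.9365 s → 67.05 hours.

67.05 hours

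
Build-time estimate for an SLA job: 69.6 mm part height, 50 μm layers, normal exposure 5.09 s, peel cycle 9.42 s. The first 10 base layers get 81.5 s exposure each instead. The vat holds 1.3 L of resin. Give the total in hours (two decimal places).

Number of layers: 69.6 / 0.05 → 1392 (rounded up).
Burn-in layers = 10 × (81.5 + 9.42) = 909.2 s.
Normal layers = 1382 × (5.09 + 9.42), so 20052.82 s.
Sum: 909.2 + 20052.82 = 20962.02 s → 5.82 hours.

5.82 hours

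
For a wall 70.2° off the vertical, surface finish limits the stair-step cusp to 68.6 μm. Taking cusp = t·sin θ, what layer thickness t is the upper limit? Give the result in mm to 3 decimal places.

0.073 mm

Layer height = cusp / sin(70.2°) = 0.0686 / 0.9409 = 0.073 mm.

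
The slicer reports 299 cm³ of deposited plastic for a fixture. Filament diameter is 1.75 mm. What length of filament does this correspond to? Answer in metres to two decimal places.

124.31 m

Filament cross-section = π × (1.75/2)² = 2.4053 mm².
Length = 299 cm³ / 2.4053 mm² = 299000 / 2.4053 = 124308.82 mm = 124.31 m.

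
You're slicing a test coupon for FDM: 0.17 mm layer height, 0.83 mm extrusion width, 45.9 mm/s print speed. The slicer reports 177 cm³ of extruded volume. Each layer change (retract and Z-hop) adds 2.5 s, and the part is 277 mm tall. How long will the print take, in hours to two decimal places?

Line area = 0.17 × 0.83 = 0.1411 mm².
Path length: 177000 mm³ / 0.1411 mm² → 1254429.5 mm.
Extrusion time = 1254429.5 / 45.9, so 27329.6 s.
Layers = ⌈277/0.17⌉ = 1630.
Layer-change overhead: 1630 × 2.5 → 4075 s.
Total = 27329.6 + 4075 = 31404.6 s = 8.72 hours.

8.72 hours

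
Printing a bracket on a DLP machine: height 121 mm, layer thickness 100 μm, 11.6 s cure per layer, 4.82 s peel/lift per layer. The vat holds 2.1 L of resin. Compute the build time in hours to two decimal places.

5.52 hours

Number of layers: 121 / 0.1 → 1210 (rounded up).
Per-layer time: 11.6 + 4.82 → 16.42 s.
Build time: 1210 × 16.42 s = 19868.2 s, i.e. 5.52 hours.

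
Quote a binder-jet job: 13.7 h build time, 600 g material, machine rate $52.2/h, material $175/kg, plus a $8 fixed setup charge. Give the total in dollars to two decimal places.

Machine cost = 52.2 × 13.7, so $715.14.
Material cost = 175 × 600/1000, so $105.00.
Total = 715.14 + 105.00 + 8 = $828.14.

$828.14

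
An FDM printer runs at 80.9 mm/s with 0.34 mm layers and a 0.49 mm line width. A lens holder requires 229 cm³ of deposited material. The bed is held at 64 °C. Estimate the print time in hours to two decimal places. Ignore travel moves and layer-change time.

4.72 hours

Line area = 0.34 × 0.49 = 0.1666 mm².
Toolpath length = 229 cm³ / 0.1666 mm² = 229000 / 0.1666 = 1374549.8 mm.
Print-move time = 1374549.8 / 80.9 = 16990.7 s.
In the requested units: 16990.7 s = 4.72 hours.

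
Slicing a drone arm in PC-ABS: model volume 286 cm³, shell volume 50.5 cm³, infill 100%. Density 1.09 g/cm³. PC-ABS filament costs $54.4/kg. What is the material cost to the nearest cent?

Infill region: 286 − 50.5 → 235.5 cm³.
Infill deposited = 1.00 × 235.5 = 235.5 cm³.
Deposited volume = 50.5 + 235.5 = 286 cm³.
Mass = 286 × 1.09, so 311.74 g.
Cost = 311.74 g / 1000 × $54.4/kg = $16.96.

$16.96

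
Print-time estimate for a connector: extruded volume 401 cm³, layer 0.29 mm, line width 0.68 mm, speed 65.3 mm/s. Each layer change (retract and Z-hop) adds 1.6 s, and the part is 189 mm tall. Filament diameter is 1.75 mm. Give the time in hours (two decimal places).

8.94 hours

Line area: 0.29 × 0.68 → 0.1972 mm².
Path length: 401000 mm³ / 0.1972 mm² → 2033468.6 mm.
Time extruding = 2033468.6 / 65.3, so 31140.4 s.
Layer count = ceil(189 / 0.29) = 652.
Non-print overhead = 652 × 1.6, so 1043.2 s.
Altogether 31140.4 + 1043.2 = 32183.6 s, i.e. 8.94 hours.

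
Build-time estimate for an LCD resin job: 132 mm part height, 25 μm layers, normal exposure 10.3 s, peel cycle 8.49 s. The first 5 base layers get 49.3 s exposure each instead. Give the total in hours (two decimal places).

27.61 hours

Layers = ⌈132/0.025⌉ = 5280.
Base layers: 5 × (49.3 + 8.49) → 288.95 s.
Normal layers = 5275 × (10.3 + 8.49), so 99117.25 s.
Total = 288.95 + 99117.25 = 99406.2 s = 27.61 hours.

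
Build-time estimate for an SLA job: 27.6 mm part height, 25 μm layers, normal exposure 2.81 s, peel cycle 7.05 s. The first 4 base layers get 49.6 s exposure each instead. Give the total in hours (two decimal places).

Number of layers: 27.6 / 0.025 → 1104 (rounded up).
Burn-in layers = 4 × (49.6 + 7.05), so 226.6 s.
Normal layers = 1100 × (2.81 + 7.05) = 10846 s.
Total = 226.6 + 10846 = 11072.6 s = 3.08 hours.

3.08 hours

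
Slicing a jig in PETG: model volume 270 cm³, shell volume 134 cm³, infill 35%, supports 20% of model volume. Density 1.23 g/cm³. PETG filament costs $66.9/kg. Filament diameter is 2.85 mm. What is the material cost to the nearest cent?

Infill region: 270 − 134 → 136 cm³.
Infill volume = 0.35 × 136, so 47.6 cm³.
Support: 0.20 × 270 → 54 cm³.
Deposited volume: 134 + 47.6 + 54 → 235.6 cm³.
Mass = 235.6 × 1.23 = 289.788 g.
At $66.9/kg: 289.788/1000 × 66.9 = $19.39.

$19.39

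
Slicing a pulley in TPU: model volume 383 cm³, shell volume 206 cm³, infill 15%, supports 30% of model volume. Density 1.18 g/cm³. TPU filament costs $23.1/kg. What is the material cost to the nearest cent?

Infill region = 383 − 206, so 177 cm³.
Infill volume: 0.15 × 177 → 26.55 cm³.
Support = 0.30 × 383, so 114.9 cm³.
Total printed volume = 206 + 26.55 + 114.9, so 347.45 cm³.
Mass = 347.45 × 1.18 = 409.991 g.
At $23.1/kg: 409.991/1000 × 23.1 = $9.47.

$9.47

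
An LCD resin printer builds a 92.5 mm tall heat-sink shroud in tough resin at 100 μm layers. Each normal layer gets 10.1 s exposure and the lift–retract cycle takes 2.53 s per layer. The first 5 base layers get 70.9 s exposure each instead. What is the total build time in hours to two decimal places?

Layers = ⌈92.5/0.1⌉ = 925.
Bottom layers: 5 × (70.9 + 2.53) → 367.15 s.
Remaining layers = 920 × (10.1 + 2.53), so 11619.6 s.
Sum: 367.15 + 11619.6 = 11986.75 s → 3.33 hours.

3.33 hours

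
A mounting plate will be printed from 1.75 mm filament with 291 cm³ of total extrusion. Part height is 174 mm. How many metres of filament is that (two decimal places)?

120.98 m

Cross-section of 1.75 mm filament: π·(1.75/2)² = 2.4053 mm².
Length = 291 cm³ / 2.4053 mm² = 291000 / 2.4053 = 120982.83 mm = 120.98 m.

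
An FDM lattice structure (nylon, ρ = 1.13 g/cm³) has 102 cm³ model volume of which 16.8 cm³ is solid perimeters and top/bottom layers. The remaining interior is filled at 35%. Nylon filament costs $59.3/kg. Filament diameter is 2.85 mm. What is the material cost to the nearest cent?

$3.12

Volume inside the shell = 102 − 16.8, so 85.2 cm³.
Deposited infill = 0.35 × 85.2, so 29.82 cm³.
Deposited volume = 16.8 + 29.82 = 46.62 cm³.
Mass: 46.62 × 1.13 → 52.6806 g.
Cost = 52.6806 g / 1000 × $59.3/kg = $3.12.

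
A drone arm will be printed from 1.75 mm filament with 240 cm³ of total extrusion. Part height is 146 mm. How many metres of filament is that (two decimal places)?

A = π r² = π × 0.875² = 2.4053 mm².
L = 240000 mm³ / 2.4053 mm² = 99779.65 mm, i.e. 99.78 m.

99.78 m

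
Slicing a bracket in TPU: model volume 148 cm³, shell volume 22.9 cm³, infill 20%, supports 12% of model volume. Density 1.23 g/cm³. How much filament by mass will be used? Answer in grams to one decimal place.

80.8 g

Volume inside the shell = 148 − 22.9 = 125.1 cm³.
Deposited infill = 0.20 × 125.1 = 25.02 cm³.
Support: 0.12 × 148 → 17.76 cm³.
Deposited volume = 22.9 + 25.02 + 17.76, so 65.68 cm³.
Mass: 65.68 × 1.23 → 80.7864 g.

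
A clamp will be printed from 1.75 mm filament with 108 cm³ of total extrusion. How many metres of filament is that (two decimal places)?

44.90 m

Cross-section of 1.75 mm filament: π·(1.75/2)² = 2.4053 mm².
L = 108000 mm³ / 2.4053 mm² = 44900.84 mm, i.e. 44.90 m.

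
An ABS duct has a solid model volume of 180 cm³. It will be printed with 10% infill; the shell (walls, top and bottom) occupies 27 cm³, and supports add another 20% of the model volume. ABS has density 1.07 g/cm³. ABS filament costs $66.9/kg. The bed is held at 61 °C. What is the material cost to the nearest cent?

$5.60

Interior volume: 180 − 27 → 153 cm³.
Deposited infill: 0.10 × 153 → 15.3 cm³.
Support = 0.20 × 180 = 36 cm³.
Deposited volume = 27 + 15.3 + 36 = 78.3 cm³.
Mass: 78.3 × 1.07 → 83.781 g.
At $66.9/kg: 83.781/1000 × 66.9 = $5.60.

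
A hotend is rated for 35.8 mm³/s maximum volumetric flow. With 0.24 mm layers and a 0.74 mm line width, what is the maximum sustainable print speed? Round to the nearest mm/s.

202 mm/s

Extrusion cross-section: 0.24 × 0.74 → 0.1776 mm².
Max speed = 35.8 / 0.1776 = 201.58 ≈ 202 mm/s.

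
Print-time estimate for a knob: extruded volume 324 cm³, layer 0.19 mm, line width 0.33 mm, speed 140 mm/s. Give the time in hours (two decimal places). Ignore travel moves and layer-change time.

Bead cross-section = 0.19 × 0.33, so 0.0627 mm².
Total extruded path = 324000/0.0627 = 5167464.1 mm.
Print-move time = 5167464.1 / 140 = 36910.5 s.
In the requested units: 36910.5 s = 10.25 hours.

10.25 hours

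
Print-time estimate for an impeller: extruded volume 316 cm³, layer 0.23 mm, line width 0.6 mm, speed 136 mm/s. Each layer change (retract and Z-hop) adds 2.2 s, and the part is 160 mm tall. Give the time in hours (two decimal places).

Bead cross-section: 0.23 × 0.6 → 0.138 mm².
Total extruded path = 316000/0.138 = 2289855.1 mm.
Extrusion time = 2289855.1 / 136 = 16837.2 s.
Number of layers: 160 / 0.23 → 696 (rounded up).
Z-hop total: 696 × 2.2 → 1531.2 s.
Total = 16837.2 + 1531.2 = 18368.4 s = 5.10 hours.

5.10 hours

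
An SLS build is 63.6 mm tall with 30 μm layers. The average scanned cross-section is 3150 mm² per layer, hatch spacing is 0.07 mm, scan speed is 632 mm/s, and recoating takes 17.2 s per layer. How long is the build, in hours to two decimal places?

52.06 hours

Layer count = ceil(63.6 / 0.03) = 2120.
Hatch length per layer: 3150 / 0.07 → 45000 mm.
Per-layer scan time: 45000 / 632 → 71.2025 s.
Per-layer time = 71.2025 + 17.2, so 88.4025 s.
Build time = 2120 × 88.4025 = 187413.3 s = 52.06 hours.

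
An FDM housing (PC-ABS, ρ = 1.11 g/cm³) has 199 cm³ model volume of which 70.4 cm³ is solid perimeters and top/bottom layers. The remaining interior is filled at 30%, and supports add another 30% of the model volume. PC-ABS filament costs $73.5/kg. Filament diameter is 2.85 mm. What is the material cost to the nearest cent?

Volume inside the shell = 199 − 70.4 = 128.6 cm³.
Infill deposited = 0.30 × 128.6, so 38.58 cm³.
Support = 0.30 × 199 = 59.7 cm³.
Total printed volume = 70.4 + 38.58 + 59.7 = 168.68 cm³.
Mass = 168.68 × 1.11 = 187.2348 g.
Cost = 187.2348 g / 1000 × $73.5/kg = $13.76.

$13.76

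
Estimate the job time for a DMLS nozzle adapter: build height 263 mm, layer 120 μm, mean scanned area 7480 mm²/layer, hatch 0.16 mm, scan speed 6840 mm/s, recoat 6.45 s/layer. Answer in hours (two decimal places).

8.09 hours

Number of layers: 263 / 0.12 → 2192 (rounded up).
Per-layer scan distance: 7480 / 0.16 → 46750 mm.
Scan time per layer = 46750 / 6840 = 6.8348 s.
Time per layer: 6.8348 + 6.45 → 13.2848 s.
2192 layers × 13.2848 s/layer = 29120.2816 s, i.e. 8.09 hours.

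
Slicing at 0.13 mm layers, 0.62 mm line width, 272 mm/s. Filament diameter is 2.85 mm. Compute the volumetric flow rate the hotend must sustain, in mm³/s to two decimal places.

21.92

Extrusion cross-section = 0.13 × 0.62, so 0.0806 mm².
Volumetric flow = 272 × 0.0806 = 21.92 mm³/s.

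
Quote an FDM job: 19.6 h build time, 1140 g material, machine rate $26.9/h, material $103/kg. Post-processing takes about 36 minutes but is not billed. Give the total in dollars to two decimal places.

Time charge = 26.9 × 19.6, so $527.24.
Feedstock cost = 103 × 1140/1000, so $117.42.
Total = 527.24 + 117.42 = $644.66.

$644.66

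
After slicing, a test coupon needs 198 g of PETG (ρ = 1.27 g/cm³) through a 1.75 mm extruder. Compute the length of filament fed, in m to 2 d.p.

Volume = 198 g / 1.27 g·cm⁻³ = 155.9055 cm³ = 155905.5 mm³.
Cross-section of 1.75 mm filament: π·(1.75/2)² = 2.4053 mm².
L = V/A = 155905.5/2.4053 = 64817.49 mm → 64.82 m.

64.82 m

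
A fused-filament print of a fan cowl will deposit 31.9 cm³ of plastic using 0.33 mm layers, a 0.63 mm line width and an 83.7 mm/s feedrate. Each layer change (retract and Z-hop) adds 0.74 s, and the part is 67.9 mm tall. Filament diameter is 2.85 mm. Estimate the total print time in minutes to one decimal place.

33.1 minutes

Line area = 0.33 × 0.63 = 0.2079 mm².
Total extruded path = 31900/0.2079 = 153439.2 mm.
Extrusion time = 153439.2 / 83.7 = 1833.2 s.
Layers = ⌈67.9/0.33⌉ = 206.
Z-hop total: 206 × 0.74 → 152.44 s.
Total = 1833.2 + 152.44 = 1985.64 s = 33.1 minutes.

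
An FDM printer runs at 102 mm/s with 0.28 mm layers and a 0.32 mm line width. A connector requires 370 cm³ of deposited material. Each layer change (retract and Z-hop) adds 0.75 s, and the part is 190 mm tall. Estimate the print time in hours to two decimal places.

Extrusion cross-section: 0.28 × 0.32 → 0.0896 mm².
Total extruded path = 370000/0.0896 = 4129464.3 mm.
Print-move time: 4129464.3 / 102 → 40484.9 s.
Layer count = ceil(190 / 0.28) = 679.
Non-print overhead: 679 × 0.75 → 509.25 s.
Total = 40484.9 + 509.25 = 40994.15 s = 11.39 hours.

11.39 hours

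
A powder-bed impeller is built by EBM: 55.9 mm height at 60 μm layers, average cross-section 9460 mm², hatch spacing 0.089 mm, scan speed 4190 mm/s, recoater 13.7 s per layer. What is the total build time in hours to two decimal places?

10.11 hours

Number of layers: 55.9 / 0.06 → 932 (rounded up).
Per-layer scan distance = 9460 / 0.089, so 106292.1 mm.
Beam time per layer = 106292.1 / 4190, so 25.368 s.
Time per layer = 25.368 + 13.7, so 39.068 s.
Build time = 932 × 39.068 = 36411.376 s = 10.11 hours.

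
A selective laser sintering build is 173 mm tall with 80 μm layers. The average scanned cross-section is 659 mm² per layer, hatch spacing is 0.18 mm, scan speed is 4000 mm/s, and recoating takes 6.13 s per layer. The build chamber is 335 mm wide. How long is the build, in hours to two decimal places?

4.23 hours

Layer count = ceil(173 / 0.08) = 2163.
Scan path per layer = 659 / 0.18, so 3661.1 mm.
Per-layer scan time = 3661.1 / 4000 = 0.9153 s.
Per-layer time = 0.9153 + 6.13, so 7.0453 s.
2163 layers × 7.0453 s/layer = 15238.9839 s, i.e. 4.23 hours.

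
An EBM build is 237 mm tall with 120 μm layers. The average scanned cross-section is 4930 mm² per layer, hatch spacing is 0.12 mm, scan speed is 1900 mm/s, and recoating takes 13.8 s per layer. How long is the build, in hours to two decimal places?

19.43 hours

Number of layers: 237 / 0.12 → 1975 (rounded up).
Hatch length per layer = 4930 / 0.12 = 41083.3 mm.
Per-layer scan time = 41083.3 / 1900, so 21.6228 s.
Per-layer time: 21.6228 + 13.8 → 35.4228 s.
1975 layers × 35.4228 s/layer = 69960.03 s, i.e. 19.43 hours.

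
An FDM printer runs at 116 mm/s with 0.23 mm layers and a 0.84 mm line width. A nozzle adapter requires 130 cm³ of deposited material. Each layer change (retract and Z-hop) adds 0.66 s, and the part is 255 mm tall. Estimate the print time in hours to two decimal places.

Bead cross-section = 0.23 × 0.84, so 0.1932 mm².
Path length: 130000 mm³ / 0.1932 mm² → 672877.8 mm.
Extrusion time: 672877.8 / 116 → 5800.7 s.
Layer count = ceil(255 / 0.23) = 1109.
Z-hop total: 1109 × 0.66 → 731.94 s.
Altogether 5800.7 + 731.94 = 6532.64 s, i.e. 1.81 hours.

1.81 hours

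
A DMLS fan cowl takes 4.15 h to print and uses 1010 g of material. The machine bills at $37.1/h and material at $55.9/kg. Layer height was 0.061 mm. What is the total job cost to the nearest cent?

Time charge: 37.1 × 4.15 → $153.965.
Feedstock cost: 55.9 × 1010/1000 → $56.459.
Total = 153.965 + 56.459 = 210.424 ≈ $210.42.

$210.42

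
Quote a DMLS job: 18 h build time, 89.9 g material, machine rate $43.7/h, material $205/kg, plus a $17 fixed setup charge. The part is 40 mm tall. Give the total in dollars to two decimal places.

$822.03

Machine cost = 43.7 × 18, so $786.60.
Material cost = 205 × 89.9/1000, so $18.4295.
Adding setup: 786.60 + 18.4295 + 17 → 822.0295 ≈ $822.03.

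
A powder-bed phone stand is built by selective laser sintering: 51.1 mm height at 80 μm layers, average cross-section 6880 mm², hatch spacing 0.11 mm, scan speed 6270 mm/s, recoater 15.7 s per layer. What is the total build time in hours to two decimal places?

Layer count = ceil(51.1 / 0.08) = 639.
Hatch length per layer = 6880 / 0.11 = 62545.5 mm.
Scan time per layer: 62545.5 / 6270 → 9.9754 s.
Layer cycle = 9.9754 + 15.7 = 25.6754 s.
Total: 639 × 25.6754 s = 16406.5806 s → 4.56 hours.

4.56 hours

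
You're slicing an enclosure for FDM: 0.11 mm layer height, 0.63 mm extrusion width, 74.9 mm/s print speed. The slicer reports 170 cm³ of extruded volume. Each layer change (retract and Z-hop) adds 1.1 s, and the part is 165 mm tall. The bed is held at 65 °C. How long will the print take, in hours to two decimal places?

Bead cross-section = 0.11 × 0.63, so 0.0693 mm².
Toolpath length = 170 cm³ / 0.0693 mm² = 170000 / 0.0693 = 2453102.5 mm.
Time extruding = 2453102.5 / 74.9 = 32751.7 s.
Number of layers: 165 / 0.11 → 1500 (rounded up).
Layer-change overhead = 1500 × 1.1, so 1650 s.
Total = 32751.7 + 1650 = 34401.7 s = 9.56 hours.

9.56 hours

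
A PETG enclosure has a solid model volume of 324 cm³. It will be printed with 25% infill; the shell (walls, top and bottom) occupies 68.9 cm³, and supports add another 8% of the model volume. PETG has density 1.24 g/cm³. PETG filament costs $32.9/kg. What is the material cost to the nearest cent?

$6.47

Volume inside the shell: 324 − 68.9 → 255.1 cm³.
Infill volume = 0.25 × 255.1 = 63.775 cm³.
Support = 0.08 × 324 = 25.92 cm³.
Deposited volume = 68.9 + 63.775 + 25.92, so 158.595 cm³.
Mass = 158.595 × 1.24, so 196.6578 g.
At $32.9/kg: 196.6578/1000 × 32.9 = $6.47.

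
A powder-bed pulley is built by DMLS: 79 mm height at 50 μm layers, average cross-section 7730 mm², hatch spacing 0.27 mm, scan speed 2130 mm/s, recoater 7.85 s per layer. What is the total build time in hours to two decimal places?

9.34 hours

Layers = ⌈79/0.05⌉ = 1580.
Per-layer scan distance: 7730 / 0.27 → 28629.6 mm.
Scan time per layer = 28629.6 / 2130 = 13.4411 s.
Per-layer time: 13.4411 + 7.85 → 21.2911 s.
Build time = 1580 × 21.2911 = 33639.938 s = 9.34 hours.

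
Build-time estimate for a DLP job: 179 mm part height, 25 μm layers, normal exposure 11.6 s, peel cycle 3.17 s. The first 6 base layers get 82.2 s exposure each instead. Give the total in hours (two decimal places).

29.49 hours

Layer count = ceil(179 / 0.025) = 7160.
Base layers = 6 × (82.2 + 3.17), so 512.22 s.
Remaining layers: 7154 × (11.6 + 3.17) → 105664.58 s.
Total = 512.22 + 105664.58 = 106176.8 s = 29.49 hours.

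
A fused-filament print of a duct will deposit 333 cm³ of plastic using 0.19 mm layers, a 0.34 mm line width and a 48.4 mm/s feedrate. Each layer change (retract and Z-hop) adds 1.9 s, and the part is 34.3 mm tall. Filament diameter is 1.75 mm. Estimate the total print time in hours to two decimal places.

Extrusion cross-section = 0.19 × 0.34 = 0.0646 mm².
Total extruded path = 333000/0.0646 = 5154798.8 mm.
Print-move time = 5154798.8 / 48.4, so 106504.1 s.
Layers = ⌈34.3/0.19⌉ = 181.
Z-hop total = 181 × 1.9 = 343.9 s.
Altogether 106504.1 + 343.9 = 106848 s, i.e. 29.68 hours.

29.68 hours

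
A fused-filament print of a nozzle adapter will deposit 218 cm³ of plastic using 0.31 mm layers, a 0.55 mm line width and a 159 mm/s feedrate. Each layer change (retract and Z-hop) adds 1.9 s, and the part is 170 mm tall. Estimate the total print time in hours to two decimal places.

Bead cross-section = 0.31 × 0.55, so 0.1705 mm².
Total extruded path = 218000/0.1705 = 1278592.4 mm.
Extrusion time = 1278592.4 / 159, so 8041.5 s.
Layers = ⌈170/0.31⌉ = 549.
Layer-change overhead = 549 × 1.9 = 1043.1 s.
Total = 8041.5 + 1043.1 = 9084.6 s = 2.52 hours.

2.52 hours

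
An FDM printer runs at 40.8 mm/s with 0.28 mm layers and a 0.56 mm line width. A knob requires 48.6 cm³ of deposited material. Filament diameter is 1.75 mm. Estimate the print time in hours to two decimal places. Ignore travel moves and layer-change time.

2.11 hours

Extrusion cross-section: 0.28 × 0.56 → 0.1568 mm².
Total extruded path = 48600/0.1568 = 309949 mm.
Print-move time = 309949 / 40.8 = 7596.8 s.
In the requested units: 7596.8 s = 2.11 hours.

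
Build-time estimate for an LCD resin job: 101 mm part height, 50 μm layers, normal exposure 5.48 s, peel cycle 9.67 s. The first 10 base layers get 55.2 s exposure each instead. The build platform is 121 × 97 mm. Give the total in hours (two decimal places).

8.64 hours

Layers = ⌈101/0.05⌉ = 2020.
Base layers: 10 × (55.2 + 9.67) → 648.7 s.
Regular layers = 2010 × (5.48 + 9.67), so 30451.5 s.
Sum: 648.7 + 30451.5 = 31100.2 s → 8.64 hours.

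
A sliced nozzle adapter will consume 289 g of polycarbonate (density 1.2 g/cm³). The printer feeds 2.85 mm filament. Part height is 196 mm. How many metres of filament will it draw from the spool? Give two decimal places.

Volume = 289 g / 1.2 g·cm⁻³ = 240.8333 cm³ = 240833.3 mm³.
Filament cross-section = π × (2.85/2)² = 6.3794 mm².
Length = 240833.3 / 6.3794 = 37751.72 mm = 37.75 m.

37.75 m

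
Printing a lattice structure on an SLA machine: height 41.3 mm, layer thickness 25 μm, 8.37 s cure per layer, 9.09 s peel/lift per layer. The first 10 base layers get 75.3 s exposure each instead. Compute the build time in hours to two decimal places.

Layer count = ceil(41.3 / 0.025) = 1652.
Bottom layers: 10 × (75.3 + 9.09) → 843.9 s.
Normal layers = 1642 × (8.37 + 9.09), so 28669.32 s.
Sum: 843.9 + 28669.32 = 29513.22 s → 8.20 hours.

8.20 hours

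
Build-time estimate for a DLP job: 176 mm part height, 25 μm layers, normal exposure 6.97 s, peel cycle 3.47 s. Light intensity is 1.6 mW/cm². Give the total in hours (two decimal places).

20.42 hours

Layers = ⌈176/0.025⌉ = 7040.
Each layer takes = 6.97 + 3.47 = 10.44 s.
Total = 7040 × 10.44 = 73497.6 s = 20.42 hours.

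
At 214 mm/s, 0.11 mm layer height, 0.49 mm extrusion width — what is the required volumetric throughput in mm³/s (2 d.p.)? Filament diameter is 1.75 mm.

11.53

Bead cross-section = 0.11 × 0.49, so 0.0539 mm².
Q = v·A = 214 × 0.0539 = 11.53 mm³/s.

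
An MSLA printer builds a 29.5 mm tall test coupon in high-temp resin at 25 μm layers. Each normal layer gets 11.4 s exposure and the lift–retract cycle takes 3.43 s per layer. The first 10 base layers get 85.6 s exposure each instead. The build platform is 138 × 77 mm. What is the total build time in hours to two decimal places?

Layer count = ceil(29.5 / 0.025) = 1180.
Bottom layers = 10 × (85.6 + 3.43), so 890.3 s.
Normal layers = 1170 × (11.4 + 3.43) = 17351.1 s.
Sum: 890.3 + 17351.1 = 18241.4 s → 5.07 hours.

5.07 hours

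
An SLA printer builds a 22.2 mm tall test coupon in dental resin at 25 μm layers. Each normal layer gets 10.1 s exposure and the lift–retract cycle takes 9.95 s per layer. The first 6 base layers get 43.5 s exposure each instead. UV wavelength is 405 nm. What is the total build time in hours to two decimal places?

Layers = ⌈22.2/0.025⌉ = 888.
Base layers: 6 × (43.5 + 9.95) → 320.7 s.
Regular layers: 882 × (10.1 + 9.95) → 17684.1 s.
Sum: 320.7 + 17684.1 = 18004.8 s → 5.00 hours.

5.00 hours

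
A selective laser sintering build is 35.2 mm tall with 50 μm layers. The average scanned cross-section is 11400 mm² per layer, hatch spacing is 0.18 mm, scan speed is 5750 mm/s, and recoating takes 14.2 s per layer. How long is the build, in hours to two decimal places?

Layers = ⌈35.2/0.05⌉ = 704.
Per-layer scan distance = 11400 / 0.18 = 63333.3 mm.
Laser time per layer = 63333.3 / 5750 = 11.0145 s.
Per-layer time: 11.0145 + 14.2 → 25.2145 s.
704 layers × 25.2145 s/layer = 17751.008 s, i.e. 4.93 hours.

4.93 hours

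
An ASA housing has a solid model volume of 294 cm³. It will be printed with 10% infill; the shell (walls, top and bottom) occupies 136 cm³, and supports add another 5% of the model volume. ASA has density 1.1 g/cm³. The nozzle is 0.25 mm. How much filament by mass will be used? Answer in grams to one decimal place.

183.2 g

Volume inside the shell = 294 − 136 = 158 cm³.
Infill volume: 0.10 × 158 → 15.8 cm³.
Support: 0.05 × 294 → 14.7 cm³.
Total extruded: 136 + 15.8 + 14.7 → 166.5 cm³.
Mass = 166.5 × 1.1, so 183.15 g.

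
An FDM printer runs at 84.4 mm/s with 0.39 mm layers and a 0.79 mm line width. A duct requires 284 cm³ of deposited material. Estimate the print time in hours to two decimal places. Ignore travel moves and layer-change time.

3.03 hours

Extrusion cross-section: 0.39 × 0.79 → 0.3081 mm².
Path length: 284000 mm³ / 0.3081 mm² → 921778.6 mm.
Print-move time = 921778.6 / 84.4, so 10921.5 s.
That's 10921.5 s → 3.03 hours.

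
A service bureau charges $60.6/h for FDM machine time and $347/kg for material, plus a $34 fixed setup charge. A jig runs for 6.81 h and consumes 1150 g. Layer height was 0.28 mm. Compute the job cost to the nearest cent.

$845.74

Time charge = 60.6 × 6.81, so $412.686.
Feedstock cost: 347 × 1150/1000 → $399.05.
Total = 412.686 + 399.05 + 34 = 845.736 ≈ $845.74.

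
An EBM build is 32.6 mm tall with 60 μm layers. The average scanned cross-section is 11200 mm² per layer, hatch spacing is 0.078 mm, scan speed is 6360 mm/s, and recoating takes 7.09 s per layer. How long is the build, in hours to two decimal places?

4.48 hours

Layer count = ceil(32.6 / 0.06) = 544.
Scan path per layer: 11200 / 0.078 → 143589.7 mm.
Beam time per layer = 143589.7 / 6360, so 22.577 s.
Time per layer = 22.577 + 7.09, so 29.667 s.
544 layers × 29.667 s/layer = 16138.848 s, i.e. 4.48 hours.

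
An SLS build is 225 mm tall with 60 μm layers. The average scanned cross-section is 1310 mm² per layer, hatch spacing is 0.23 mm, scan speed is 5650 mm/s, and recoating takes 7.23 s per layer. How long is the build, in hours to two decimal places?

8.58 hours

Layer count = ceil(225 / 0.06) = 3750.
Hatch length per layer = 1310 / 0.23, so 5695.7 mm.
Per-layer scan time = 5695.7 / 5650 = 1.0081 s.
Layer cycle = 1.0081 + 7.23 = 8.2381 s.
3750 layers × 8.2381 s/layer = 30892.875 s, i.e. 8.58 hours.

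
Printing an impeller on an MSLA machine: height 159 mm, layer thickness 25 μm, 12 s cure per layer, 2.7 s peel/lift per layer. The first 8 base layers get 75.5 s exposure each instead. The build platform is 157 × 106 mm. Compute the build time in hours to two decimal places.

Layers = ⌈159/0.025⌉ = 6360.
Bottom layers = 8 × (75.5 + 2.7) = 625.6 s.
Normal layers = 6352 × (12 + 2.7), so 93374.4 s.
Total = 625.6 + 93374.4 = 94000 s = 26.11 hours.

26.11 hours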